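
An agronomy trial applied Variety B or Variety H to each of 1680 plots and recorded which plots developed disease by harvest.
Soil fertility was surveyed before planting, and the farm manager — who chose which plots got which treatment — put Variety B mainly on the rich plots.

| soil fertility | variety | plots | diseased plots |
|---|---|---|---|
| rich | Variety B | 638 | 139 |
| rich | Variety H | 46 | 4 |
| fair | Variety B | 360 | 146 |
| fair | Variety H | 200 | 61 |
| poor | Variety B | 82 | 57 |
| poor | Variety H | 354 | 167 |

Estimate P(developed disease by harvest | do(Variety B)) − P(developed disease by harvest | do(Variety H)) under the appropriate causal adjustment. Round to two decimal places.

+0.14

The stratified and pooled comparisons disagree (Variety H wins within each soil fertility; Variety B wins overall), so the answer turns on the causal role of soil fertility.
Here soil fertility is a common cause — it drives both which variety a case falls under and the outcome. The crude comparison mixes populations; the stratum-specific rates are the causally relevant ones.
Adjusting over the population distribution of soil fertility: 0.407·(0.218−0.087) + 0.333·(0.406−0.305) + 0.260·(0.695−0.472) = +0.145.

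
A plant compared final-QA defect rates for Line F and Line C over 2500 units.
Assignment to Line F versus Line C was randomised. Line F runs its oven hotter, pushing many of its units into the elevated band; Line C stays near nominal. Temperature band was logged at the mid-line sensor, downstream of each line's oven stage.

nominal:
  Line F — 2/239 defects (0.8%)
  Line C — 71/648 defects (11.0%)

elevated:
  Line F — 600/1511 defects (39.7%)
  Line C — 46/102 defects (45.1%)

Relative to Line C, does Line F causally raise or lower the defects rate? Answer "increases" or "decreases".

increases

In-process temperature band is downstream of the line. One should not condition on a consequence of treatment, so the overall rates are the right comparison.
Pooled: Line F 34.4% vs Line C 15.6%; Line C is lower overall.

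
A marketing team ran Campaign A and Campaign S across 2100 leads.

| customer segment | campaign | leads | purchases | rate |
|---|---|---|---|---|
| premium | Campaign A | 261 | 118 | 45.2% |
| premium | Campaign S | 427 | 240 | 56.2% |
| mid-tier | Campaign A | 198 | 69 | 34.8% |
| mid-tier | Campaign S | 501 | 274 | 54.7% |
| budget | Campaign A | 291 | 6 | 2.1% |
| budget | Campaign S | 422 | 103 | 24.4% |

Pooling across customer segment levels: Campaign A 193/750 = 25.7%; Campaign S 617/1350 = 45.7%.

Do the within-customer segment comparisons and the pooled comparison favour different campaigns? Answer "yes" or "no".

no

Within each customer segment level (premium 45.2% vs 56.2%; mid-tier 34.8% vs 54.7%; budget 2.1% vs 24.4%), Campaign S has the higher rate every time. Pooled: 25.7% vs 45.7% — Campaign S has the higher rate overall. They agree.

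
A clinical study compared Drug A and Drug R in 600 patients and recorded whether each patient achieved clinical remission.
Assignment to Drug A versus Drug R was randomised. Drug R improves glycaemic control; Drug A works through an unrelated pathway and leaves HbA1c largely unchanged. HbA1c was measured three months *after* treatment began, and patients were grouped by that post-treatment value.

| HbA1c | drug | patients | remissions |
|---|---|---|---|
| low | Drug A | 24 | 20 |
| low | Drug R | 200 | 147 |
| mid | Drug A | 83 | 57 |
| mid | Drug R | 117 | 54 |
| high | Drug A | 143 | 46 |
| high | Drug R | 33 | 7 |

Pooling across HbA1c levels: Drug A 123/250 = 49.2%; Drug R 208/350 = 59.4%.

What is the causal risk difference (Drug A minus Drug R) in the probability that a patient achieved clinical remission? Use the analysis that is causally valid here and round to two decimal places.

-0.10

The stratified and pooled comparisons disagree (Drug A wins within each HbA1c; Drug R wins overall), so the answer turns on the causal role of HbA1c.
HbA1c is recorded after the drug and is itself shifted by it — it sits on the causal path from drug to outcome. Conditioning on a mediator would strip out part of the effect we want; the pooled comparison gives the total causal effect.
The causal difference is the pooled difference: 0.492 − 0.594 = -0.102.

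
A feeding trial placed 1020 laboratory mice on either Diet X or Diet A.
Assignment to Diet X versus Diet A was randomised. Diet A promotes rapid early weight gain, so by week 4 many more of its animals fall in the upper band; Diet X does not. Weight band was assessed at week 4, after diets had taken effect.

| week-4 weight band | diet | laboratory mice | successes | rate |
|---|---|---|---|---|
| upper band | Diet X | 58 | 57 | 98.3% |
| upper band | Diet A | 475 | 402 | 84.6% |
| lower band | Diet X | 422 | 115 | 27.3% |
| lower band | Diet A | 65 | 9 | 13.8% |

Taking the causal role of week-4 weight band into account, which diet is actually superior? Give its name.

Diet A

Diet X is higher inside every week-4 weight band stratum but Diet A is higher in aggregate. Whether to stratify depends on how week-4 weight band relates to the diet.
Week-4 weight band here is a post-treatment variable shaped by the diet; conditioning on it would introduce bias rather than remove it. The overall comparison is the causal one.
Pooled: Diet X 35.8% vs Diet A 76.1%; Diet A is higher overall.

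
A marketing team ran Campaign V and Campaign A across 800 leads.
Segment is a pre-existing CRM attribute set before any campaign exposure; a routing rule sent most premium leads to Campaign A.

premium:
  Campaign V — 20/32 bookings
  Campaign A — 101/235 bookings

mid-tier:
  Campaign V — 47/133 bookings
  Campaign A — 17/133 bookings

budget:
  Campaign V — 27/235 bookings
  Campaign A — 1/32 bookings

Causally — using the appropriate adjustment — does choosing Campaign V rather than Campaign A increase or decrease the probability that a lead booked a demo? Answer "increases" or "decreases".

increases

Within every customer segment level Campaign V has the higher rate, yet pooled Campaign A does — Simpson's reversal.
The imbalance in customer segment arose from how leads were allocated, not from anything the campaign did; and customer segment independently affects the outcome. The pooled gap is confounded — condition on customer segment.
Within each level — premium: 62.5% vs 43.0%; mid-tier: 35.3% vs 12.8%; budget: 11.5% vs 3.1% — Campaign V is higher every time.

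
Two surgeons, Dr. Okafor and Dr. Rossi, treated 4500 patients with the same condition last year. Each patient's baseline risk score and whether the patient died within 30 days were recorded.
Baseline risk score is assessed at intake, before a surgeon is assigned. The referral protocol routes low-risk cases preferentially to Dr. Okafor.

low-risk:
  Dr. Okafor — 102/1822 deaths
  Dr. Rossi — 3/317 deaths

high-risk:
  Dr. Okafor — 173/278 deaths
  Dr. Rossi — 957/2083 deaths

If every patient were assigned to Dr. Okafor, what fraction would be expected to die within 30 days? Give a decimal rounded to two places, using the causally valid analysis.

Since baseline risk score is a pre-existing factor (not a product of the surgeon) and it affects the outcome on its own, it is a confounder. The stratified rates, not the pooled rate, identify the causal effect.
Standardising Dr. Okafor to the population baseline risk score mix: 0.475·102/1822 + 0.525·173/278 = 0.353.

0.35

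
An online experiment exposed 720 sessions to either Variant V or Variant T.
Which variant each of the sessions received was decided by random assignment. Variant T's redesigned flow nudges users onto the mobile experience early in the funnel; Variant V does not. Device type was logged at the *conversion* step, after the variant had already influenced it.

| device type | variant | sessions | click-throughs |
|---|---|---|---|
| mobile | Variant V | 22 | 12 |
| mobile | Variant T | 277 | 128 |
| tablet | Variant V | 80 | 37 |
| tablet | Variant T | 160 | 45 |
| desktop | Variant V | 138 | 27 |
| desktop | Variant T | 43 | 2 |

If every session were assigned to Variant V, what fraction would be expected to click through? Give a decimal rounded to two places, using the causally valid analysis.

0.32

The distribution of device type is itself part of what the variant does — it is an intermediate outcome. Holding it fixed would remove that part of the effect; the total effect is the pooled difference.
So P(outcome | do(Variant V)) is just the pooled rate for Variant V: 76/240 = 0.317.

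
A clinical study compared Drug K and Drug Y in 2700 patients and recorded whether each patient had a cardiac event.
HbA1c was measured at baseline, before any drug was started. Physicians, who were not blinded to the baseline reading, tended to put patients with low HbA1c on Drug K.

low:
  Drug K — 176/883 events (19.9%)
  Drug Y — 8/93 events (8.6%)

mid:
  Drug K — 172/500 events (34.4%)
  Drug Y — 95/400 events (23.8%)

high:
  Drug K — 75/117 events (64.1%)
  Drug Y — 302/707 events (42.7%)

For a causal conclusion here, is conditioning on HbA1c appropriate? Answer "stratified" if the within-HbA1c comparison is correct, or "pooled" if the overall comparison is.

stratified

HbA1c differs across drugs for reasons unrelated to any effect of the drug itself, and it separately predicts the outcome — a classic confounder. We must compare within HbA1c levels.
Within each level — low: 19.9% vs 8.6%; mid: 34.4% vs 23.8%; high: 64.1% vs 42.7% — Drug Y is lower every time.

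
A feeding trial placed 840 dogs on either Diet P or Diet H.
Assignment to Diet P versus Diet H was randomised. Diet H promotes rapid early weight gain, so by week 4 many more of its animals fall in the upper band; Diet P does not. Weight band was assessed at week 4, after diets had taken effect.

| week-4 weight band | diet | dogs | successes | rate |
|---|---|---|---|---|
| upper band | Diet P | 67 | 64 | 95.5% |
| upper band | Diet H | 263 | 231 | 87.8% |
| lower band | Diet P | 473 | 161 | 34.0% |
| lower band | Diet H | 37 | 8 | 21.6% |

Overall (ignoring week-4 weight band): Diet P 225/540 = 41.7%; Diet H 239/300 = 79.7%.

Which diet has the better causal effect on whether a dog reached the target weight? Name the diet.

The week-4 weight band-specific comparison favours Diet P throughout, but the pooled figures favour Diet H. The question is whether to condition on week-4 weight band.
Because the diet influences week-4 weight band, week-4 weight band is a post-treatment mediator, not a confounder. Stratifying on it would bias the estimate; the causal effect is the crude pooled difference.
Pooled: Diet P 41.7% vs Diet H 79.7%; Diet H is higher overall.

Diet H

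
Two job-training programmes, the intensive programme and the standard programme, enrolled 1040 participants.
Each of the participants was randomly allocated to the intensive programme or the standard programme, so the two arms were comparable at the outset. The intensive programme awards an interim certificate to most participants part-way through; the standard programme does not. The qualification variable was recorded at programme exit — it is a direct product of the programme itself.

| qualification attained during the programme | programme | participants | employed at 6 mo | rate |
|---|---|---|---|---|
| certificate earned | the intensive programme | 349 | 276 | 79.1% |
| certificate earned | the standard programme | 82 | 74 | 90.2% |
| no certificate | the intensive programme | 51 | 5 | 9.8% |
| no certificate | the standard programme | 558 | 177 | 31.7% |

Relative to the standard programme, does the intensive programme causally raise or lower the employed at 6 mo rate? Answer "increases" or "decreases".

increases

Within every qualification attained during the programme level the standard programme has the higher rate, yet pooled the intensive programme does — Simpson's reversal.
Qualification attained during the programme here is a post-treatment variable shaped by the programme; conditioning on it would introduce bias rather than remove it. The overall comparison is the causal one.
Pooled: the intensive programme 70.2% vs the standard programme 39.2%; the intensive programme is higher overall.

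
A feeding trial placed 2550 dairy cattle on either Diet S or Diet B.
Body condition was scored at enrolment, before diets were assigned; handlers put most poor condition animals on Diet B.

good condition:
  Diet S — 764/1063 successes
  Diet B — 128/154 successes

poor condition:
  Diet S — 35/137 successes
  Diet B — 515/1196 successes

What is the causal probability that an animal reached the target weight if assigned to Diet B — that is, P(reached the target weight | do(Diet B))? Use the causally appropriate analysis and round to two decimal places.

Starting body condition is set before the diet has any effect — it is not caused by the diet — and it independently drives the outcome. That makes it a confounder, so the causal comparison is within starting body condition levels.
Standardising Diet B to the population starting body condition mix: 0.477·128/154 + 0.523·515/1196 = 0.622.

0.62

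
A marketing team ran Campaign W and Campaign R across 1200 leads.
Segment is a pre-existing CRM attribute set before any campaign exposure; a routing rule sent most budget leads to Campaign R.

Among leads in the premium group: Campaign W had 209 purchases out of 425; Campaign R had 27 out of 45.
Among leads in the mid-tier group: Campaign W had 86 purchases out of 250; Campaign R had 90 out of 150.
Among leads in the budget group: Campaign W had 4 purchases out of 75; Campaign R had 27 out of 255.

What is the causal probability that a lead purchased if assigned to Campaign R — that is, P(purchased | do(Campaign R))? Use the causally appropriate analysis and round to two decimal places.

Customer segment differs across campaigns for reasons unrelated to any effect of the campaign itself, and it separately predicts the outcome — a classic confounder. We must compare within customer segment levels.
Standardising Campaign R to the population customer segment mix: 0.392·27/45 + 0.333·90/150 + 0.275·27/255 = 0.464.

0.46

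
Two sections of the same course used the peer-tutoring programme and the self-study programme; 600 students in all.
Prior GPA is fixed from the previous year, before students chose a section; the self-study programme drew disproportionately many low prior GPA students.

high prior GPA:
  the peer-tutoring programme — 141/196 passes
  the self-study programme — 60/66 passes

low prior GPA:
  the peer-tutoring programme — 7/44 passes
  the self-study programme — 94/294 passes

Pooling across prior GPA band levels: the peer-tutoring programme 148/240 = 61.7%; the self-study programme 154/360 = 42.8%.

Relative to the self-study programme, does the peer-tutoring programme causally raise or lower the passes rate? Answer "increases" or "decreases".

decreases

Within every prior GPA band level the self-study programme has the higher rate, yet pooled the peer-tutoring programme does — Simpson's reversal.
Prior GPA band satisfies the back-door criterion: it is not a descendant of the teaching method, and it blocks the spurious path from teaching method to outcome. Adjusting for it (i.e., using the within-prior GPA band rates) gives the causal effect.
Within each level — high prior GPA: 71.9% vs 90.9%; low prior GPA: 15.9% vs 32.0% — the self-study programme is higher every time.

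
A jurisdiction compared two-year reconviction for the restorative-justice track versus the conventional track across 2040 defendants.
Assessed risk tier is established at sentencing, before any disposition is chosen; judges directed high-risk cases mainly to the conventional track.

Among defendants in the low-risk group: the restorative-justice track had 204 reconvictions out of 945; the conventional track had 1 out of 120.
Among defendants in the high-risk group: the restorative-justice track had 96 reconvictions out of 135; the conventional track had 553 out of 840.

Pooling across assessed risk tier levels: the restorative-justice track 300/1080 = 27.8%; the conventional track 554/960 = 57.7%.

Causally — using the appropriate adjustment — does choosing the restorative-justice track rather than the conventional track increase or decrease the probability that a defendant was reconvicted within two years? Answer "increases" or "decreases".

increases

The imbalance in assessed risk tier arose from how defendants were allocated, not from anything the disposition did; and assessed risk tier independently affects the outcome. The pooled gap is confounded — condition on assessed risk tier.
Within each level — low-risk: 21.6% vs 0.8%; high-risk: 71.1% vs 65.8% — the conventional track is lower every time.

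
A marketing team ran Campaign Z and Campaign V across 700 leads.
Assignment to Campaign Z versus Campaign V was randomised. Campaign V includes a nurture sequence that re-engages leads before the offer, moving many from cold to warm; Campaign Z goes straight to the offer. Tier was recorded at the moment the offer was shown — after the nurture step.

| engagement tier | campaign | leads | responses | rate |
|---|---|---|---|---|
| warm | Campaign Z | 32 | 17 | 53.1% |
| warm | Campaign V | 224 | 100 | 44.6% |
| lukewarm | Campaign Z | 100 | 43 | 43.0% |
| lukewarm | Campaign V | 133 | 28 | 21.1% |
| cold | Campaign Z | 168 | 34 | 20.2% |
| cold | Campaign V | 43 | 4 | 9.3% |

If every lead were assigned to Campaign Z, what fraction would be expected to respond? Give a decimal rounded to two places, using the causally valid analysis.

0.31

Within every engagement tier level Campaign Z has the higher rate, yet pooled Campaign V does — Simpson's reversal.
Engagement tier here is a post-treatment variable shaped by the campaign; conditioning on it would introduce bias rather than remove it. The overall comparison is the causal one.
So P(outcome | do(Campaign Z)) is just the pooled rate for Campaign Z: 94/300 = 0.313.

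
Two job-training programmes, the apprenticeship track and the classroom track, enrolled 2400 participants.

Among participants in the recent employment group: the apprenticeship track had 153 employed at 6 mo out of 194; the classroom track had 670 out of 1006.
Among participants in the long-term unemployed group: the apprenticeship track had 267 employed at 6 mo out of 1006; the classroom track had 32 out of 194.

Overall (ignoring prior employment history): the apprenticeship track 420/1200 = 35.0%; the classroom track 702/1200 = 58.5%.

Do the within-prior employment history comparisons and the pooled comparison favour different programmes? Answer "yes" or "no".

Within each prior employment history level (recent employment 78.9% vs 66.6%; long-term unemployed 26.5% vs 16.5%), the apprenticeship track has the higher rate every time. Pooled: 35.0% vs 58.5% — the classroom track has the higher rate overall. The two comparisons disagree.

yes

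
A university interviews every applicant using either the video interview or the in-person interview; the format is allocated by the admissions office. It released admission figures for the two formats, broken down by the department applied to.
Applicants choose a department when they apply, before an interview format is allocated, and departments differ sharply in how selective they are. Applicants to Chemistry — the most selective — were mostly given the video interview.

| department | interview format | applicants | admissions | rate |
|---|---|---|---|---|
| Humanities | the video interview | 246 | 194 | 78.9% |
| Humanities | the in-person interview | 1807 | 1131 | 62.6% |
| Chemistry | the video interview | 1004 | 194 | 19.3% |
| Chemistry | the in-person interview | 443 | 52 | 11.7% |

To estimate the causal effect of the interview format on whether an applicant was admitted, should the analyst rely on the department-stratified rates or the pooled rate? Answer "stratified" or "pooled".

The stratified and pooled comparisons disagree (the video interview wins within each department; the in-person interview wins overall), so the answer turns on the causal role of department.
Since department is a pre-existing factor (not a product of the interview format) and it affects the outcome on its own, it is a confounder. The stratified rates, not the pooled rate, identify the causal effect.
Within each level — Humanities: 78.9% vs 62.6%; Chemistry: 19.3% vs 11.7% — the video interview is higher every time.

stratified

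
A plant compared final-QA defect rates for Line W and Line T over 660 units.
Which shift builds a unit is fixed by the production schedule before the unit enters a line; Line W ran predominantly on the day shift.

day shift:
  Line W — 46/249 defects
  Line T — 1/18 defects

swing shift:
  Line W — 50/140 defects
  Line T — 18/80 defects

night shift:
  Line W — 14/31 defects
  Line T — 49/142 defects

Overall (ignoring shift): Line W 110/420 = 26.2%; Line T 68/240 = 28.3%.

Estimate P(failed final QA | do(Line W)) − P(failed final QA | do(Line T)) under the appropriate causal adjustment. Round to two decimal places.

+0.12

Nothing the line does changes shift; the imbalance is an allocation artefact. With shift also predicting the outcome, the pooled figure is confounded, and the within-stratum comparison is the causal one.
Adjusting over the population distribution of shift: 0.405·(0.185−0.056) + 0.333·(0.357−0.225) + 0.262·(0.452−0.345) = +0.124.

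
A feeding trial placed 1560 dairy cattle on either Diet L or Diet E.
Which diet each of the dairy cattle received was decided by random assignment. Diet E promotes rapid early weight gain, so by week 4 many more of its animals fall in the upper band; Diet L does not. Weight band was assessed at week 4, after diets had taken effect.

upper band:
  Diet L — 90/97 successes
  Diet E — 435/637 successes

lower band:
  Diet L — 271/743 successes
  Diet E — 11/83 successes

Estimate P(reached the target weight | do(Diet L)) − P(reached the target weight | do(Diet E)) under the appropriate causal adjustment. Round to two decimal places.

Within every week-4 weight band level Diet L has the higher rate, yet pooled Diet E does — Simpson's reversal.
Week-4 weight band lies on the pathway diet → week-4 weight band → outcome, so adjusting for it blocks the indirect effect. For the total causal effect of diet, use the unadjusted pooled rates.
The causal difference is the pooled difference: 0.430 − 0.619 = -0.190.

-0.19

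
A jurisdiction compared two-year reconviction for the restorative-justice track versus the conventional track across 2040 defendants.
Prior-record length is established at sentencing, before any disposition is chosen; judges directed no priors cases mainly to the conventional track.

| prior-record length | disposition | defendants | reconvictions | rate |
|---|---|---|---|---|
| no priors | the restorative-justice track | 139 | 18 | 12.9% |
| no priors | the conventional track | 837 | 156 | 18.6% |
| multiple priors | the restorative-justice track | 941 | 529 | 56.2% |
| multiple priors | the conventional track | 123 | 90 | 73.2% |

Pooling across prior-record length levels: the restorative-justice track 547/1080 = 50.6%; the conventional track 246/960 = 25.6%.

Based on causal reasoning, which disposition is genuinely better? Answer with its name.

Prior-record length differs across dispositions for reasons unrelated to any effect of the disposition itself, and it separately predicts the outcome — a classic confounder. We must compare within prior-record length levels.
Within each level — no priors: 12.9% vs 18.6%; multiple priors: 56.2% vs 73.2% — the restorative-justice track is lower every time.

the restorative-justice track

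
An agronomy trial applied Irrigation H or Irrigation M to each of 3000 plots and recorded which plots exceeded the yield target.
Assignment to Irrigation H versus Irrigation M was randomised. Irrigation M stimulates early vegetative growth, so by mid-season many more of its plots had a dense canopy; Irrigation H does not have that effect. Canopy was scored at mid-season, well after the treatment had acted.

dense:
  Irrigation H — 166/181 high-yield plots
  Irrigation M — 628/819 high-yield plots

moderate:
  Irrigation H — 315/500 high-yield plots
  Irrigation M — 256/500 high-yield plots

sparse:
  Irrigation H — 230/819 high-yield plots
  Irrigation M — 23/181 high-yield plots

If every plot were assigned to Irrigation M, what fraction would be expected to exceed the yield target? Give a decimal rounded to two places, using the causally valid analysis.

The mid-season canopy-specific comparison favours Irrigation H throughout, but the pooled figures favour Irrigation M. The question is whether to condition on mid-season canopy.
Mid-season canopy is recorded after the irrigation and is itself shifted by it — it sits on the causal path from irrigation to outcome. Conditioning on a mediator would strip out part of the effect we want; the pooled comparison gives the total causal effect.
So P(outcome | do(Irrigation M)) is just the pooled rate for Irrigation M: 907/1500 = 0.605.

0.60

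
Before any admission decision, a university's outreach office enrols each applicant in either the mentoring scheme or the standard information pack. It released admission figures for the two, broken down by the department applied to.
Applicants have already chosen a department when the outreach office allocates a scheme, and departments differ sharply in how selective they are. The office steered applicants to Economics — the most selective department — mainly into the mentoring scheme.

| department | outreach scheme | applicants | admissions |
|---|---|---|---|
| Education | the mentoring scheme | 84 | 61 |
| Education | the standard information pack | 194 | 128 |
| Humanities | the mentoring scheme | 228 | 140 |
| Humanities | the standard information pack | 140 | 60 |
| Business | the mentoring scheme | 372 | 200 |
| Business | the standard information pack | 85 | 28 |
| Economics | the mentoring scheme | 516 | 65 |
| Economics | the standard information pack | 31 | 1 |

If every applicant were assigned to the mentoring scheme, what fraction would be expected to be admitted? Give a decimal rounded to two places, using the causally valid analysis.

0.45

Department is set before the outreach scheme has any effect — it is not caused by the outreach scheme — and it independently drives the outcome. That makes it a confounder, so the causal comparison is within department levels.
Standardising the mentoring scheme to the population department mix: 0.168·61/84 + 0.223·140/228 + 0.277·200/372 + 0.332·65/516 = 0.450.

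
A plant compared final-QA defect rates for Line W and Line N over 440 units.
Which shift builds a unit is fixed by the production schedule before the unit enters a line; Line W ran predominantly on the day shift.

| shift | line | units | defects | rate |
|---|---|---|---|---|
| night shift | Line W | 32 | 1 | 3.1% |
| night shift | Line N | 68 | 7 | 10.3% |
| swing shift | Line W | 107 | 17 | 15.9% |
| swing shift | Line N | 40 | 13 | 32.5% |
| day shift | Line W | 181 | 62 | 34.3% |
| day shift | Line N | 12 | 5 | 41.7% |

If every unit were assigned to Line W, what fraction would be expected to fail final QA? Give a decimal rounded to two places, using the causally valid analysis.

0.21

Shift is set before the line has any effect — it is not caused by the line — and it independently drives the outcome. That makes it a confounder, so the causal comparison is within shift levels.
Standardising Line W to the population shift mix: 0.227·1/32 + 0.334·17/107 + 0.439·62/181 = 0.210.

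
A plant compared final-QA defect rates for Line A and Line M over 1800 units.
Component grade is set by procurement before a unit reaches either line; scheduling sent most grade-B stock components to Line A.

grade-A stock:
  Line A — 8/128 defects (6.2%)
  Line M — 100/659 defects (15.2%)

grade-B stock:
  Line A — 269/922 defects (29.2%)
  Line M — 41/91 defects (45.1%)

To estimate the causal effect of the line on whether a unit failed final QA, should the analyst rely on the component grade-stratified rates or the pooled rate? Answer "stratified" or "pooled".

stratified

Component grade differs across lines for reasons unrelated to any effect of the line itself, and it separately predicts the outcome — a classic confounder. We must compare within component grade levels.
Within each level — grade-A stock: 6.2% vs 15.2%; grade-B stock: 29.2% vs 45.1% — Line A is lower every time.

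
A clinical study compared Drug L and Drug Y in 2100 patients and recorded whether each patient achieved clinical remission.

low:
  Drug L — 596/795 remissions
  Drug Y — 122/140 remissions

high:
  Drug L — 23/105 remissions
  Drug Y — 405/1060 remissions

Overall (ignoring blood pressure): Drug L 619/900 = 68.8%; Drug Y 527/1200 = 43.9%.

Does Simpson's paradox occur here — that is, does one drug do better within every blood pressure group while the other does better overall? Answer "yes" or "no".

Within each blood pressure level (low 75.0% vs 87.1%; high 21.9% vs 38.2%), Drug Y has the higher rate every time. Pooled: 68.8% vs 43.9% — Drug L has the higher rate overall. The two comparisons disagree.

yes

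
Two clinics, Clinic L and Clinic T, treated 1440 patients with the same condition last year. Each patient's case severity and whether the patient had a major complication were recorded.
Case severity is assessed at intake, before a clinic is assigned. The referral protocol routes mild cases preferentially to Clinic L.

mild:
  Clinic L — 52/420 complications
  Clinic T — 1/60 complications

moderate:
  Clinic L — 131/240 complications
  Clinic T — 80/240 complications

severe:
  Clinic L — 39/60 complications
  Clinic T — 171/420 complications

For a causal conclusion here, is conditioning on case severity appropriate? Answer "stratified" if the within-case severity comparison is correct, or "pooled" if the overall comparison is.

stratified

Case severity satisfies the back-door criterion: it is not a descendant of the clinic, and it blocks the spurious path from clinic to outcome. Adjusting for it (i.e., using the within-case severity rates) gives the causal effect.
Within each level — mild: 12.4% vs 1.7%; moderate: 54.6% vs 33.3%; severe: 65.0% vs 40.7% — Clinic T is lower every time.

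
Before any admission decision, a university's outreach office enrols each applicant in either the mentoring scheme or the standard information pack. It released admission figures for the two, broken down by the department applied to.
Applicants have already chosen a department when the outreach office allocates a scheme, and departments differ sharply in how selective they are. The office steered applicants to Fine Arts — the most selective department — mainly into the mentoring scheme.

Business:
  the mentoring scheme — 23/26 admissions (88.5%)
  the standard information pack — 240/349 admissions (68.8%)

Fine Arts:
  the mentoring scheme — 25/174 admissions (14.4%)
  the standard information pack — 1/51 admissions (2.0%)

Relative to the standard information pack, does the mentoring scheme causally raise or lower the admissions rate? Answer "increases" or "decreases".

increases

Department differs across outreach schemes for reasons unrelated to any effect of the outreach scheme itself, and it separately predicts the outcome — a classic confounder. We must compare within department levels.
Within each level — Business: 88.5% vs 68.8%; Fine Arts: 14.4% vs 2.0% — the mentoring scheme is higher every time.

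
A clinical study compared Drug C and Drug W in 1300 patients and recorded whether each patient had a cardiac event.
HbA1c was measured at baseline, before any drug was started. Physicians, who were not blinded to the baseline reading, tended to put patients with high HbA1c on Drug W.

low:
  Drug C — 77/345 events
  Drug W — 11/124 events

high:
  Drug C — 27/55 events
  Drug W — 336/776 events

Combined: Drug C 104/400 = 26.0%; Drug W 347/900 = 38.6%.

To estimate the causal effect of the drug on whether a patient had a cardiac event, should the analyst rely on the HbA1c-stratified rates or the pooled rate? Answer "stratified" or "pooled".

The imbalance in HbA1c arose from how patients were allocated, not from anything the drug did; and HbA1c independently affects the outcome. The pooled gap is confounded — condition on HbA1c.
Within each level — low: 22.3% vs 8.9%; high: 49.1% vs 43.3% — Drug W is lower every time.

stratified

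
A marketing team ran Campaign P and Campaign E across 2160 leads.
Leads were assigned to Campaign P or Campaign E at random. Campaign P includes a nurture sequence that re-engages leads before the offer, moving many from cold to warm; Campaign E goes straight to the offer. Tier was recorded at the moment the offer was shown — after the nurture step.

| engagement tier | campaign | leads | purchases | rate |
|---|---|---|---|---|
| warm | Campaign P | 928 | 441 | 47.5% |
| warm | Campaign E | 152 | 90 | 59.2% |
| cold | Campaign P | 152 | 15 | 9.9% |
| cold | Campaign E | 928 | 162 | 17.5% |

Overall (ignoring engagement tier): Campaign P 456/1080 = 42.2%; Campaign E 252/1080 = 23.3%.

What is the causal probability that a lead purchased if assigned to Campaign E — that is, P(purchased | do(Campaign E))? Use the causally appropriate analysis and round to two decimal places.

0.23

The distribution of engagement tier is itself part of what the campaign does — it is an intermediate outcome. Holding it fixed would remove that part of the effect; the total effect is the pooled difference.
So P(outcome | do(Campaign E)) is just the pooled rate for Campaign E: 252/1080 = 0.233.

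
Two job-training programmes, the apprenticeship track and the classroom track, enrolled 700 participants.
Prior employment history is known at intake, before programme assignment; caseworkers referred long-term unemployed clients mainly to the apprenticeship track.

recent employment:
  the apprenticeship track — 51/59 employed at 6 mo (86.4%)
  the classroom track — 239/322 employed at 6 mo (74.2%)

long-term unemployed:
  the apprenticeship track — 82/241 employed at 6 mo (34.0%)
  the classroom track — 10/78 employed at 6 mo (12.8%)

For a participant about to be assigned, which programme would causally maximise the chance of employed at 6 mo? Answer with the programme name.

Prior employment history differs across programmes for reasons unrelated to any effect of the programme itself, and it separately predicts the outcome — a classic confounder. We must compare within prior employment history levels.
Within each level — recent employment: 86.4% vs 74.2%; long-term unemployed: 34.0% vs 12.8% — the apprenticeship track is higher every time.

the apprenticeship track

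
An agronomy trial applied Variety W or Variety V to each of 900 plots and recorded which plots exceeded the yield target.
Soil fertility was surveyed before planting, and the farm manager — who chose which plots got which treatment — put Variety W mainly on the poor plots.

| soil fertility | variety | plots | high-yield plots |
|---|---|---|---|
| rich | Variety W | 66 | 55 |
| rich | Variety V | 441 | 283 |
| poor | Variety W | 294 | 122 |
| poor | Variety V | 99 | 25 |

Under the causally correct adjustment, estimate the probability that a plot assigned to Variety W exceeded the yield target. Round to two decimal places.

0.65

Variety W is higher inside every soil fertility stratum but Variety V is higher in aggregate. Whether to stratify depends on how soil fertility relates to the variety.
Soil fertility is set before the variety has any effect — it is not caused by the variety — and it independently drives the outcome. That makes it a confounder, so the causal comparison is within soil fertility levels.
Standardising Variety W to the population soil fertility mix: 0.563·55/66 + 0.437·122/294 = 0.651.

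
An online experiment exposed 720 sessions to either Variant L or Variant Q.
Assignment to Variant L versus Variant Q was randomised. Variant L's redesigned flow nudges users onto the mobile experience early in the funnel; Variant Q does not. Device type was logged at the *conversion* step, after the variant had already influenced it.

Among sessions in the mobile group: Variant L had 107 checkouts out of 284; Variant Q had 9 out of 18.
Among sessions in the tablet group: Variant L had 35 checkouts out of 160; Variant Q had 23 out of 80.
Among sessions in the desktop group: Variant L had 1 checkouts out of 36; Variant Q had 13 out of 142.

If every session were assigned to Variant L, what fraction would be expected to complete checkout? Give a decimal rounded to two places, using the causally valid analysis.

0.30

Variant Q is higher inside every device type stratum but Variant L is higher in aggregate. Whether to stratify depends on how device type relates to the variant.
Device type lies on the pathway variant → device type → outcome, so adjusting for it blocks the indirect effect. For the total causal effect of variant, use the unadjusted pooled rates.
So P(outcome | do(Variant L)) is just the pooled rate for Variant L: 143/480 = 0.298.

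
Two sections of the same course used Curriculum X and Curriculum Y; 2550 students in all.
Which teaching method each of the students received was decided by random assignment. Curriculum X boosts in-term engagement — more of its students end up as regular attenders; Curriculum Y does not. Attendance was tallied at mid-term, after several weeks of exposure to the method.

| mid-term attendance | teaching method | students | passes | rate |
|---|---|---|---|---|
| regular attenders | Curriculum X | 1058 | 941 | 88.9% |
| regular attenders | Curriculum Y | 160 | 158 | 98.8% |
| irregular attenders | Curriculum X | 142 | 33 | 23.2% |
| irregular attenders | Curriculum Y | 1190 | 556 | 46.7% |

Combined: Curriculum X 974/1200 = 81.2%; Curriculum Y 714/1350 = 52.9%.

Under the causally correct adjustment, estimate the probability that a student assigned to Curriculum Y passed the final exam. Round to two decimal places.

Mid-term attendance here is a post-treatment variable shaped by the teaching method; conditioning on it would introduce bias rather than remove it. The overall comparison is the causal one.
So P(outcome | do(Curriculum Y)) is just the pooled rate for Curriculum Y: 714/1350 = 0.529.

0.53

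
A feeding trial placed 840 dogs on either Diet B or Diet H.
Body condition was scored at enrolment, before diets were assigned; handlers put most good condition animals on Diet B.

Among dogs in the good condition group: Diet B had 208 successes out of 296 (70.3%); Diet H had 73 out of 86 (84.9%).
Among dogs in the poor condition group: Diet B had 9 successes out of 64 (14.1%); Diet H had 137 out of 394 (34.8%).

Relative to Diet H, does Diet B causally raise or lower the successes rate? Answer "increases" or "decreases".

Nothing the diet does changes starting body condition; the imbalance is an allocation artefact. With starting body condition also predicting the outcome, the pooled figure is confounded, and the within-stratum comparison is the causal one.
Within each level — good condition: 70.3% vs 84.9%; poor condition: 14.1% vs 34.8% — Diet H is higher every time.

decreases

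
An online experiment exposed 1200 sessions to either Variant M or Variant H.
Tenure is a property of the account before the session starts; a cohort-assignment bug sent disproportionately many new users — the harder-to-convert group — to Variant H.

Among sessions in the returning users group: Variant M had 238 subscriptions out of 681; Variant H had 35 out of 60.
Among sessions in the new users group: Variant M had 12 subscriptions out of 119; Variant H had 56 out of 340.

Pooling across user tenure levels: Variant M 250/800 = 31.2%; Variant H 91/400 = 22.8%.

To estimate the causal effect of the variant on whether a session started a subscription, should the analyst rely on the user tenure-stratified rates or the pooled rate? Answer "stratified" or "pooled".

User tenure differs across variants for reasons unrelated to any effect of the variant itself, and it separately predicts the outcome — a classic confounder. We must compare within user tenure levels.
Within each level — returning users: 34.9% vs 58.3%; new users: 10.1% vs 16.5% — Variant H is higher every time.

stratified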